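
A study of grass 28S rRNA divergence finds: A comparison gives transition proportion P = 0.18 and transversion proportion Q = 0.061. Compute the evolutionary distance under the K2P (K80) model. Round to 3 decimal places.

0.306

Under the Kimura two-parameter model, d = −½ ln(1 − 2P − Q) − ¼ ln(1 − 2Q).
1 − 2P − Q = 0.579, giving −½ ln(0.579) = 0.273226.
1 − 2Q = 0.878, giving −¼ ln(0.878) = 0.032527.
d = 0.273226 + 0.032527 = 0.305753.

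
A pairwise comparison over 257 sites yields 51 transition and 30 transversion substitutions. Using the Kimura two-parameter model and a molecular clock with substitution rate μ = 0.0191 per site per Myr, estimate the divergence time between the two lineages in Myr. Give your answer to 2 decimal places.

P = 51/257 ≈ 0.198444 and Q = 30/257 ≈ 0.116732.
Under the Kimura two-parameter model, d = −½ ln(1 − 2P − Q) − ¼ ln(1 − 2Q).
1 − 2P − Q = 0.48638, giving −½ ln(0.48638) = 0.360383.
1 − 2Q = 0.766536, giving −¼ ln(0.766536) = 0.066468.
d = 0.360383 + 0.066468 = 0.426851.
Under a molecular clock d = 2μt, so t = d/(2μ) = 0.426851 / (2 × 0.0191) = 11.17 Myr.

11.17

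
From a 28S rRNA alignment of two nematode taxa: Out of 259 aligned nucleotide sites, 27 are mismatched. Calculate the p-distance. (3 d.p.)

p = 27/259 = 0.104247… ≈ 0.104 (to 3 d.p.).

0.104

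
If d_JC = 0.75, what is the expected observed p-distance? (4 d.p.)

p = (3/4)(1 − e^(−4d/3)) = 0.75 × (1 − e^(-1)) = 0.75 × (1 − 0.367879) = 0.474091.

0.4741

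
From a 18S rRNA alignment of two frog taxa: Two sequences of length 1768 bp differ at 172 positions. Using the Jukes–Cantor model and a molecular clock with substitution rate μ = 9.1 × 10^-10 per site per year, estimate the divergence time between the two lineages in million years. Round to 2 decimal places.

57.25

p = 172/1768 ≈ 0.097285.
d = −(3/4) ln(1 − 4p/3) = −0.75 ln(1 − 0.129713) = −0.75 ln(0.870287)
  = −0.75 × (-0.138932) = 0.104199 substitutions/site.
Under a molecular clock d = 2μt, so t = d/(2μ) = 0.104199 / (2 × 9.1 × 10^-10) = 57.25 million years.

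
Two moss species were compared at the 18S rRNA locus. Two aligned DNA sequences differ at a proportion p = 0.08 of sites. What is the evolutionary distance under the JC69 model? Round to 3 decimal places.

d = −(3/4) ln(1 − 4p/3) = −0.75 ln(1 − 0.106667) = −0.75 ln(0.893333)
  = −0.75 × (-0.112796) = 0.084597 substitutions/site.

0.085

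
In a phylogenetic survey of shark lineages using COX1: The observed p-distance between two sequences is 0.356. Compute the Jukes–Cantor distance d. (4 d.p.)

d = −(3/4) ln(1 − 4p/3) = −0.75 ln(1 − 0.474667) = −0.75 ln(0.525333)
  = −0.75 × (-0.643723) = 0.482792 substitutions/site.

0.4828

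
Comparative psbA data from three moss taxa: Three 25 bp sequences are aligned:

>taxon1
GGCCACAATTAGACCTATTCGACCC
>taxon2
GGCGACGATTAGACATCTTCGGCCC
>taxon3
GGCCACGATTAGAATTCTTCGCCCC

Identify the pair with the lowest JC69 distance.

taxon2 and taxon3

taxon1–taxon2: 5/25 differ, p = 0.200, d = 0.233.
taxon1–taxon3: 5/25 differ, p = 0.200, d = 0.233.
taxon2–taxon3: 4/25 differ, p = 0.160, d = 0.180.
The smallest distance is between taxon2 and taxon3.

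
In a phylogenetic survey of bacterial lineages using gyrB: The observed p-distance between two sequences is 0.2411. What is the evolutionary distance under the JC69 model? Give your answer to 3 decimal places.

d = −(3/4) ln(1 − 4p/3) = −0.75 ln(1 − 0.321467) = −0.75 ln(0.678533)
  = −0.75 × (-0.387822) = 0.290867 substitutions/site.

0.291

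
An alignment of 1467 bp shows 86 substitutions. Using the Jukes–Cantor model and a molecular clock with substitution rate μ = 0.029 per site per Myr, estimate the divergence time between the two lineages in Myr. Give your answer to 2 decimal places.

p = 86/1467 ≈ 0.058623.
d = −(3/4) ln(1 − 4p/3) = −0.75 ln(1 − 0.078164) = −0.75 ln(0.921836)
  = −0.75 × (-0.081388) = 0.061041 substitutions/site.
Under a molecular clock d = 2μt, so t = d/(2μ) = 0.061041 / (2 × 0.029) = 1.05 Myr.

1.05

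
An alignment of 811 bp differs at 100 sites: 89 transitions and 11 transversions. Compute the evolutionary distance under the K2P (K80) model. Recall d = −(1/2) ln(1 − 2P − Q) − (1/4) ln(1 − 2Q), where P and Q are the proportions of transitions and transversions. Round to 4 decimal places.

0.1395

P = 89/811 ≈ 0.109741 and Q = 11/811 ≈ 0.013564.
Under the Kimura two-parameter model, d = −½ ln(1 − 2P − Q) − ¼ ln(1 − 2Q).
1 − 2P − Q = 0.766954, giving −½ ln(0.766954) = 0.132664.
1 − 2Q = 0.972872, giving −¼ ln(0.972872) = 0.006876.
d = 0.132664 + 0.006876 = 0.139540.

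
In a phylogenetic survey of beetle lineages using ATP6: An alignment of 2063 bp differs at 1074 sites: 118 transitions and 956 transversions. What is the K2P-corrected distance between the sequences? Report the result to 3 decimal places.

P = 118/2063 ≈ 0.057198 and Q = 956/2063 ≈ 0.463403.
Under the Kimura two-parameter model, d = −½ ln(1 − 2P − Q) − ¼ ln(1 − 2Q).
1 − 2P − Q = 0.422201, giving −½ ln(0.422201) = 0.431137.
1 − 2Q = 0.073194, giving −¼ ln(0.073194) = 0.653660.
d = 0.431137 + 0.653660 = 1.084797.

1.085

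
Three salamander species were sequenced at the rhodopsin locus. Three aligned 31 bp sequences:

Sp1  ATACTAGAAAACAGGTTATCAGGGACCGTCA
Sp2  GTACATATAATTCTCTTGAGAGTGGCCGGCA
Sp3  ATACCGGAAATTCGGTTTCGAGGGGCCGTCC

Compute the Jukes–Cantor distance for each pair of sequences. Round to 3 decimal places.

Sp1–Sp2: 16/31 sites differ → p ≈ 0.516129, d = −0.75 ln(1 − 0.688172) = 0.873978 ≈ 0.874.
Sp1–Sp3: 10/31 sites differ → p ≈ 0.322581, d = −0.75 ln(1 − 0.430108) = 0.421731 ≈ 0.422.
Sp2–Sp3: 12/31 sites differ → p ≈ 0.387097, d = −0.75 ln(1 − 0.516129) = 0.544453 ≈ 0.544.

d(Sp1,Sp2) = 0.874, d(Sp1,Sp3) = 0.422, d(Sp2,Sp3) = 0.544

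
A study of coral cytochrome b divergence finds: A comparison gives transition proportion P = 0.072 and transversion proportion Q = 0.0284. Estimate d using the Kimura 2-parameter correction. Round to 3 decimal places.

Under the Kimura two-parameter model, d = −½ ln(1 − 2P − Q) − ¼ ln(1 − 2Q).
1 − 2P − Q = 0.8276, giving −½ ln(0.8276) = 0.094613.
1 − 2Q = 0.9432, giving −¼ ln(0.9432) = 0.014619.
d = 0.094613 + 0.014619 = 0.109232.

0.109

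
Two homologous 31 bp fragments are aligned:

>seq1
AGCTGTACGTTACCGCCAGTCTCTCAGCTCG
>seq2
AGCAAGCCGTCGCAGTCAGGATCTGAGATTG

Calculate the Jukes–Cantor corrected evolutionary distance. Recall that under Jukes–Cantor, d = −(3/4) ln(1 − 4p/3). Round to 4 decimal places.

The sequences differ at 13 of 31 sites, so p = 13/31 ≈ 0.419355.
d = −(3/4) ln(1 − 4p/3) = −0.75 ln(1 − 0.55914) = −0.75 ln(0.44086)
  = −0.75 × (-0.819028) = 0.614271 substitutions/site.

0.6143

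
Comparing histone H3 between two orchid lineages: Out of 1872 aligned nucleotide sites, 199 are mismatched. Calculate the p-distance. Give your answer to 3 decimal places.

0.106

p = 199/1872 = 0.106303… ≈ 0.106 (to 3 d.p.).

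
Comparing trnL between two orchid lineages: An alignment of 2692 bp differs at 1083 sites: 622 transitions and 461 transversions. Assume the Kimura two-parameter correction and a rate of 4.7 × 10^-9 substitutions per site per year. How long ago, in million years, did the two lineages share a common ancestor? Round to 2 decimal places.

64.52

P = 622/2692 ≈ 0.231055 and Q = 461/2692 ≈ 0.171248.
Under the Kimura two-parameter model, d = −½ ln(1 − 2P − Q) − ¼ ln(1 − 2Q).
1 − 2P − Q = 0.366642, giving −½ ln(0.366642) = 0.501685.
1 − 2Q = 0.657504, giving −¼ ln(0.657504) = 0.104826.
d = 0.501685 + 0.104826 = 0.606511.
Under a molecular clock d = 2μt, so t = d/(2μ) = 0.606511 / (2 × 4.7 × 10^-9) = 64.52 million years.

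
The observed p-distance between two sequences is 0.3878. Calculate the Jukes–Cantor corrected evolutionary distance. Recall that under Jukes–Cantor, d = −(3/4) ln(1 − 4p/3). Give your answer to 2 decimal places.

d = −(3/4) ln(1 − 4p/3) = −0.75 ln(1 − 0.517067) = −0.75 ln(0.482933)
  = −0.75 × (-0.727877) = 0.545908 substitutions/site.

0.55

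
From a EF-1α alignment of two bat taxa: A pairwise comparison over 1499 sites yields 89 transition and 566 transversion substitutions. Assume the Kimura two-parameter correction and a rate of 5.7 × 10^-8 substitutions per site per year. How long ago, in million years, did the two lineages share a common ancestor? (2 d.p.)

6.09

P = 89/1499 ≈ 0.059373 and Q = 566/1499 ≈ 0.377585.
Under the Kimura two-parameter model, d = −½ ln(1 − 2P − Q) − ¼ ln(1 − 2Q).
1 − 2P − Q = 0.503669, giving −½ ln(0.503669) = 0.342918.
1 − 2Q = 0.24483, giving −¼ ln(0.24483) = 0.351798.
d = 0.342918 + 0.351798 = 0.694716.
Under a molecular clock d = 2μt, so t = d/(2μ) = 0.694716 / (2 × 5.7 × 10^-8) = 6.09 million years.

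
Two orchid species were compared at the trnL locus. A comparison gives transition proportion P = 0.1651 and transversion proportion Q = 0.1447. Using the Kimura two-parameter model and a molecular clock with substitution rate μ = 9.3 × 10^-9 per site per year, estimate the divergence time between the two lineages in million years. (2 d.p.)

Under the Kimura two-parameter model, d = −½ ln(1 − 2P − Q) − ¼ ln(1 − 2Q).
1 − 2P − Q = 0.5251, giving −½ ln(0.5251) = 0.322083.
1 − 2Q = 0.7106, giving −¼ ln(0.7106) = 0.085411.
d = 0.322083 + 0.085411 = 0.407494.
Under a molecular clock d = 2μt, so t = d/(2μ) = 0.407494 / (2 × 9.3 × 10^-9) = 21.91 million years.

21.91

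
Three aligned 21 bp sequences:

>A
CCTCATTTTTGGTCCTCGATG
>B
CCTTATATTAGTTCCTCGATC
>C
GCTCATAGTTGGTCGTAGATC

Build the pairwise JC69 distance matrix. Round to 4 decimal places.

A–B: 5/21 sites differ → p ≈ 0.238095, d = −0.75 ln(1 − 0.31746) = 0.286451 ≈ 0.2865.
A–C: 6/21 sites differ → p ≈ 0.285714, d = −0.75 ln(1 − 0.380952) = 0.359679 ≈ 0.3597.
B–C: 7/21 sites differ → p ≈ 0.333333, d = −0.75 ln(1 − 0.444444) = 0.440839 ≈ 0.4408.

d(A,B) = 0.2865, d(A,C) = 0.3597, d(B,C) = 0.4408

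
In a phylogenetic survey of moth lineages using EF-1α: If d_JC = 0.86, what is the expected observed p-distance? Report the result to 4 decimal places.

0.5117

p = (3/4)(1 − e^(−4d/3)) = 0.75 × (1 − e^(-1.146667)) = 0.75 × (1 − 0.317694) = 0.511730.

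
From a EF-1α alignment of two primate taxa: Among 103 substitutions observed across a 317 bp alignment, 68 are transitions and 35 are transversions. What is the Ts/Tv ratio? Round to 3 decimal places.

1.943

R = 68/35 = 1.942857… ≈ 1.943 (to 3 d.p.).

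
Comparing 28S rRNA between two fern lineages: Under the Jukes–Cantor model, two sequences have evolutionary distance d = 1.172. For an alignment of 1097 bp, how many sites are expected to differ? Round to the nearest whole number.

650

Invert JC69: p = (3/4)(1 − e^(−4d/3)) = 0.75 × (1 − e^(-1.562667)) = 0.75 × (1 − 0.209576) = 0.592818.
Expected differing sites = pL ≈ 0.592818 × 1097 = 650.321346 ≈ 650.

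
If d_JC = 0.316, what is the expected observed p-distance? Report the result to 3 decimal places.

p = (3/4)(1 − e^(−4d/3)) = 0.75 × (1 − e^(-0.421333)) = 0.75 × (1 − 0.656172) = 0.257871.

0.258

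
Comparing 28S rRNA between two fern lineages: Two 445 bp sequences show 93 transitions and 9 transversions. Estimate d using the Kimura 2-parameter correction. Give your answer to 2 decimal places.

P = 93/445 ≈ 0.208989 and Q = 9/445 ≈ 0.020225.
Under the Kimura two-parameter model, d = −½ ln(1 − 2P − Q) − ¼ ln(1 − 2Q).
1 − 2P − Q = 0.561797, giving −½ ln(0.561797) = 0.288307.
1 − 2Q = 0.95955, giving −¼ ln(0.95955) = 0.010323.
d = 0.288307 + 0.010323 = 0.298630.

0.30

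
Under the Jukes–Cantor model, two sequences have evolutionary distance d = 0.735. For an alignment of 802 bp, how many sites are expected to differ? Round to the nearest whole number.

376

Invert JC69: p = (3/4)(1 − e^(−4d/3)) = 0.75 × (1 − e^(-0.98)) = 0.75 × (1 − 0.375311) = 0.468517.
Expected differing sites = pL ≈ 0.468517 × 802 = 375.750634 ≈ 376.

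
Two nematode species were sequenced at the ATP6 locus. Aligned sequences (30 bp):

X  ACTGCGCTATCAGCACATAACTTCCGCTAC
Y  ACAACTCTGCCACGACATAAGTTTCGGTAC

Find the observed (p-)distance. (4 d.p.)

The sequences differ at 10 of 30 positions (sites 3, 4, 6, 9, 10, 13, 14, 21, 24, 27).
p = 10/30 = 0.333333… ≈ 0.3333 (to 4 d.p.).

0.3333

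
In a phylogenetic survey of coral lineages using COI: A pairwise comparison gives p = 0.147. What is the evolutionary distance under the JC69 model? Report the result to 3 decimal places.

d = −(3/4) ln(1 − 4p/3) = −0.75 ln(1 − 0.196) = −0.75 ln(0.804)
  = −0.75 × (-0.218156) = 0.163617 substitutions/site.

0.164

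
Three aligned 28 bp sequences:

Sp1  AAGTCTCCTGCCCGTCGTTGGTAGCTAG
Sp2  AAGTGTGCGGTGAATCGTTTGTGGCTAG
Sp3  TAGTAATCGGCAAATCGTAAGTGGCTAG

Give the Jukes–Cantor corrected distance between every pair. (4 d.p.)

Sp1–Sp2: 9/28 sites differ → p ≈ 0.321429, d = −0.75 ln(1 − 0.428572) = 0.419713 ≈ 0.4197.
Sp1–Sp3: 11/28 sites differ → p ≈ 0.392857, d = −0.75 ln(1 − 0.523809) = 0.556452 ≈ 0.5565.
Sp2–Sp3: 8/28 sites differ → p ≈ 0.285714, d = −0.75 ln(1 − 0.380952) = 0.359679 ≈ 0.3597.

d(Sp1,Sp2) = 0.4197, d(Sp1,Sp3) = 0.5565, d(Sp2,Sp3) = 0.3597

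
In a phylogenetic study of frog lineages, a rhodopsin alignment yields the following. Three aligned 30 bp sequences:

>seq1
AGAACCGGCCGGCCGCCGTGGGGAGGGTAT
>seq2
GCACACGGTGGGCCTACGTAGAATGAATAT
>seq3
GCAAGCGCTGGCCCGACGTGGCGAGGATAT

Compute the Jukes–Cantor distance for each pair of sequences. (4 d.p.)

seq1–seq2: 14/30 sites differ → p ≈ 0.466667, d = −0.75 ln(1 − 0.622223) = 0.730088 ≈ 0.7301.
seq1–seq3: 10/30 sites differ → p ≈ 0.333333, d = −0.75 ln(1 − 0.444444) = 0.440839 ≈ 0.4408.
seq2–seq3: 10/30 sites differ → p ≈ 0.333333, d = −0.75 ln(1 − 0.444444) = 0.440839 ≈ 0.4408.

d(seq1,seq2) = 0.7301, d(seq1,seq3) = 0.4408, d(seq2,seq3) = 0.4408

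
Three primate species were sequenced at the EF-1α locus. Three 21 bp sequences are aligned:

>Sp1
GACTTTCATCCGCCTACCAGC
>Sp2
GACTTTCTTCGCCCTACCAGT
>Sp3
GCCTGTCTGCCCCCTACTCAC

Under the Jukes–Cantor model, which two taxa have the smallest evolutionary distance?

Sp1 and Sp2

Sp1–Sp2: 4/21 differ, p = 0.190, d = 0.220.
Sp1–Sp3: 8/21 differ, p = 0.381, d = 0.532.
Sp2–Sp3: 8/21 differ, p = 0.381, d = 0.532.
The smallest distance is between Sp1 and Sp2.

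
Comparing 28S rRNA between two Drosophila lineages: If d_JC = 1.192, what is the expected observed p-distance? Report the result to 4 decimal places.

0.5970

p = (3/4)(1 − e^(−4d/3)) = 0.75 × (1 − e^(-1.589333)) = 0.75 × (1 − 0.204062) = 0.596954.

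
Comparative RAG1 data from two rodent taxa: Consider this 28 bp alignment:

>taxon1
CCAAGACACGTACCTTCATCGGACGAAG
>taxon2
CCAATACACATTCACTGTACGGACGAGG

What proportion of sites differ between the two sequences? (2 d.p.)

The sequences differ at 9 of 28 positions (sites 5, 10, 12, 14, 15, 17, 18, 19, 27).
p = 9/28 = 0.321428… ≈ 0.32 (to 2 d.p.).

0.32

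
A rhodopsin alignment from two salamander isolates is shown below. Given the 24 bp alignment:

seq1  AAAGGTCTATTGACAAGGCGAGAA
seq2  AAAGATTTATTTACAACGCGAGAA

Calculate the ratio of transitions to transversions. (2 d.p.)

Transitions are A↔G and C↔T; transversions are all other mismatches.
Transitions: 2. Transversions: 2.
R = 2/2 = 1.00.

1.00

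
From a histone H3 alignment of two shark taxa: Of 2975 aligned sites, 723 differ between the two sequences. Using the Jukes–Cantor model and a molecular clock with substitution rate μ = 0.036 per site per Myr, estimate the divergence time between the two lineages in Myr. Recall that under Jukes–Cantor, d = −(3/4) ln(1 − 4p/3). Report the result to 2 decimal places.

4.08

p = 723/2975 ≈ 0.243025.
d = −(3/4) ln(1 − 4p/3) = −0.75 ln(1 − 0.324033) = −0.75 ln(0.675967)
  = −0.75 × (-0.391611) = 0.293708 substitutions/site.
Under a molecular clock d = 2μt, so t = d/(2μ) = 0.293708 / (2 × 0.036) = 4.08 Myr.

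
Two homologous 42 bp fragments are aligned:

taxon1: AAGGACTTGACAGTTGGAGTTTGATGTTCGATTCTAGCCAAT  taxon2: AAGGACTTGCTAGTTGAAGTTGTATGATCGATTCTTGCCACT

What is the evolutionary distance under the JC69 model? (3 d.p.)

The sequences differ at 8 of 42 sites (10, 11, 17, 22, 23, 27, 36, 41), so p = 8/42 ≈ 0.190476.
d = −(3/4) ln(1 − 4p/3) = −0.75 ln(1 − 0.253968) = −0.75 ln(0.746032)
  = −0.75 × (-0.292987) = 0.219740 substitutions/site.

0.220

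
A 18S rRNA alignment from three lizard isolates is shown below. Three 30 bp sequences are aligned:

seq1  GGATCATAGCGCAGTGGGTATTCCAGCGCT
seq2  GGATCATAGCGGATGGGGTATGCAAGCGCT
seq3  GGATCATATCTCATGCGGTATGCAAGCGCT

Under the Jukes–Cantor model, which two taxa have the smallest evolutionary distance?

seq2 and seq3

seq1–seq2: 5/30 differ, p = 0.167, d = 0.188.
seq1–seq3: 7/30 differ, p = 0.233, d = 0.280.
seq2–seq3: 4/30 differ, p = 0.133, d = 0.147.
The smallest distance is between seq2 and seq3.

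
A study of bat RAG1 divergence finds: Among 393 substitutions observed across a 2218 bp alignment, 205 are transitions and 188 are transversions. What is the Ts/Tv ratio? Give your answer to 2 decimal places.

1.09

R = 205/188 = 1.090425… ≈ 1.09 (to 2 d.p.).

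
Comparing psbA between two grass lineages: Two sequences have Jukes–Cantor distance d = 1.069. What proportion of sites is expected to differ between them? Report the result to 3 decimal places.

0.570

p = (3/4)(1 − e^(−4d/3)) = 0.75 × (1 − e^(-1.425333)) = 0.75 × (1 − 0.240428) = 0.569679.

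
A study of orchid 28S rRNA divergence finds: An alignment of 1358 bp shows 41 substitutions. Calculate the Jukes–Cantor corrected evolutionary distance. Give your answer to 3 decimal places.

p = 41/1358 ≈ 0.030191.
d = −(3/4) ln(1 − 4p/3) = −0.75 ln(1 − 0.040255) = −0.75 ln(0.959745)
  = −0.75 × (-0.041088) = 0.030816 substitutions/site.

0.031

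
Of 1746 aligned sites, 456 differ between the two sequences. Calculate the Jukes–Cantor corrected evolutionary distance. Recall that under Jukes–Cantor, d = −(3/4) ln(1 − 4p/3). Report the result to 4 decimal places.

0.3210

p = 456/1746 ≈ 0.261168.
d = −(3/4) ln(1 − 4p/3) = −0.75 ln(1 − 0.348224) = −0.75 ln(0.651776)
  = −0.75 × (-0.428054) = 0.321041 substitutions/site.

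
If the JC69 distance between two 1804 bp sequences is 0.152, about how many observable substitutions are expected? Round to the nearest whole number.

248

Invert JC69: p = (3/4)(1 − e^(−4d/3)) = 0.75 × (1 − e^(-0.202667)) = 0.75 × (1 − 0.816550) = 0.137588.
Expected differing sites = pL ≈ 0.137588 × 1804 = 248.208752 ≈ 248.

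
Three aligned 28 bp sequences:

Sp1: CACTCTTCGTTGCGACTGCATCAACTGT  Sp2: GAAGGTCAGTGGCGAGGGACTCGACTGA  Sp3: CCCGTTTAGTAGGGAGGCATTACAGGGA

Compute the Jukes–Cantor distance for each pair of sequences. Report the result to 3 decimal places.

Sp1–Sp2: 13/28 sites differ → p ≈ 0.464286, d = −0.75 ln(1 − 0.619048) = 0.723811 ≈ 0.724.
Sp1–Sp3: 16/28 sites differ → p ≈ 0.571429, d = −0.75 ln(1 − 0.761905) = 1.076314 ≈ 1.076.
Sp2–Sp3: 13/28 sites differ → p ≈ 0.464286, d = −0.75 ln(1 − 0.619048) = 0.723811 ≈ 0.724.

d(Sp1,Sp2) = 0.724, d(Sp1,Sp3) = 1.076, d(Sp2,Sp3) = 0.724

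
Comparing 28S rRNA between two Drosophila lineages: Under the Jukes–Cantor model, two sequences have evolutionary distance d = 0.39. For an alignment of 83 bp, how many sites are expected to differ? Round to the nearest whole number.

Invert JC69: p = (3/4)(1 − e^(−4d/3)) = 0.75 × (1 − e^(-0.52)) = 0.75 × (1 − 0.594521) = 0.304109.
Expected differing sites = pL ≈ 0.304109 × 83 = 25.241047 ≈ 25.

25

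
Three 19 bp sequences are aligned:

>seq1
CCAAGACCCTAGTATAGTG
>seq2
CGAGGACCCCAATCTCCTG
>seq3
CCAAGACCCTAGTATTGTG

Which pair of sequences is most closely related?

seq1–seq2: 7/19 differ, p = 0.368, d = 0.507.
seq1–seq3: 1/19 differ, p = 0.053, d = 0.055.
seq2–seq3: 7/19 differ, p = 0.368, d = 0.507.
The smallest distance is between seq1 and seq3.

seq1 and seq3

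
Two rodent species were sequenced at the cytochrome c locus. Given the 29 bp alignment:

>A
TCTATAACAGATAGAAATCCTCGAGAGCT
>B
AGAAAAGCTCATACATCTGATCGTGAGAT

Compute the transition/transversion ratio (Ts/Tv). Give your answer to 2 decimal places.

0.08

Transitions are A↔G and C↔T; transversions are all other mismatches.
Transitions: 1. Transversions: 13.
R = 1/13 = 0.076923… ≈ 0.08 (to 2 d.p.).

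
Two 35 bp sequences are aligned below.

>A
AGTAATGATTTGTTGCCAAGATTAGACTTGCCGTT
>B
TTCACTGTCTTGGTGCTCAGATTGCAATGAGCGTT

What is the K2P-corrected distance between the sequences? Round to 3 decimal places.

0.635

Of 35 sites, 5 differences are transitions and 10 are transversions, so P = 5/35 ≈ 0.142857 and Q = 10/35 ≈ 0.285714.
Under the Kimura two-parameter model, d = −½ ln(1 − 2P − Q) − ¼ ln(1 − 2Q).
1 − 2P − Q = 0.428572, giving −½ ln(0.428572) = 0.423648.
1 − 2Q = 0.428572, giving −¼ ln(0.428572) = 0.211824.
d = 0.423648 + 0.211824 = 0.635472.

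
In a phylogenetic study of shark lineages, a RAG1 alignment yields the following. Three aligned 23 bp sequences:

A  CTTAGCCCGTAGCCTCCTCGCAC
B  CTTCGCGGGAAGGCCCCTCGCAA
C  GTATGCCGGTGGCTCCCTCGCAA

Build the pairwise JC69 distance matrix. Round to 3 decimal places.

d(A,B) = 0.390, d(A,C) = 0.467, d(B,C) = 0.467

A–B: 7/23 sites differ → p ≈ 0.304348, d = −0.75 ln(1 − 0.405797) = 0.390401 ≈ 0.390.
A–C: 8/23 sites differ → p ≈ 0.347826, d = −0.75 ln(1 − 0.463768) = 0.467391 ≈ 0.467.
B–C: 8/23 sites differ → p ≈ 0.347826, d = −0.75 ln(1 − 0.463768) = 0.467391 ≈ 0.467.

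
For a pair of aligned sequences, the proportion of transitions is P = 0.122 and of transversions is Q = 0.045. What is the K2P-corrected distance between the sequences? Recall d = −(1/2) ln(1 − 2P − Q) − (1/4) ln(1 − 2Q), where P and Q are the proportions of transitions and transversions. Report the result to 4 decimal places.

0.1941

Under the Kimura two-parameter model, d = −½ ln(1 − 2P − Q) − ¼ ln(1 − 2Q).
1 − 2P − Q = 0.711, giving −½ ln(0.711) = 0.170541.
1 − 2Q = 0.91, giving −¼ ln(0.91) = 0.023578.
d = 0.170541 + 0.023578 = 0.194119.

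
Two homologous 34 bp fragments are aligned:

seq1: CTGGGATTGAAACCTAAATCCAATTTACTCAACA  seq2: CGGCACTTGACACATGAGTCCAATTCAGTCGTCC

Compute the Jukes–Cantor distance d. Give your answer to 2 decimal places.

The sequences differ at 13 of 34 sites, so p = 13/34 ≈ 0.382353.
d = −(3/4) ln(1 − 4p/3) = −0.75 ln(1 − 0.509804) = −0.75 ln(0.490196)
  = −0.75 × (-0.712950) = 0.534713 substitutions/site.

0.53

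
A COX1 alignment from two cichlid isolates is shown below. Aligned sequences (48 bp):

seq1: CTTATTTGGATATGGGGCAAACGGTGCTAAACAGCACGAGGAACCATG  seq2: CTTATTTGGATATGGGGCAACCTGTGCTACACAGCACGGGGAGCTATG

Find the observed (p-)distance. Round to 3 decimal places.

The sequences differ at 6 of 48 positions (sites 21, 23, 30, 39, 43, 45).
p = 6/48 = 0.125.

0.125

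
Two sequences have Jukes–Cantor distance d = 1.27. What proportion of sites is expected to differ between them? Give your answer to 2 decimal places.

p = (3/4)(1 − e^(−4d/3)) = 0.75 × (1 − e^(-1.693333)) = 0.75 × (1 − 0.183906) = 0.612071.

0.61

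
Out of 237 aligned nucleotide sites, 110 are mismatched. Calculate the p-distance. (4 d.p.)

0.4641

p = 110/237 = 0.464135… ≈ 0.4641 (to 4 d.p.).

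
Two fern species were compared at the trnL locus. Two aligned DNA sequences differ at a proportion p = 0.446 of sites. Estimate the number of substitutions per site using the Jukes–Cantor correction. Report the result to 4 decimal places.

0.6773

d = −(3/4) ln(1 − 4p/3) = −0.75 ln(1 − 0.594667) = −0.75 ln(0.405333)
  = −0.75 × (-0.903046) = 0.677285 substitutions/site.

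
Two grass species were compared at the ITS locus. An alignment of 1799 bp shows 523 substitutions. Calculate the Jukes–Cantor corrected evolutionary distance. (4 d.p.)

p = 523/1799 ≈ 0.290717.
d = −(3/4) ln(1 − 4p/3) = −0.75 ln(1 − 0.387623) = −0.75 ln(0.612377)
  = −0.75 × (-0.490407) = 0.367805 substitutions/site.

0.3678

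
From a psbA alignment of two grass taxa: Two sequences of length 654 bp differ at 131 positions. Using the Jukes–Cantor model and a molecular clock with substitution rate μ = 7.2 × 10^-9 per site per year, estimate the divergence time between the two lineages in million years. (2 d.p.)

16.18

p = 131/654 ≈ 0.200306.
d = −(3/4) ln(1 − 4p/3) = −0.75 ln(1 − 0.267075) = −0.75 ln(0.732925)
  = −0.75 × (-0.310712) = 0.233034 substitutions/site.
Under a molecular clock d = 2μt, so t = d/(2μ) = 0.233034 / (2 × 7.2 × 10^-9) = 16.18 million years.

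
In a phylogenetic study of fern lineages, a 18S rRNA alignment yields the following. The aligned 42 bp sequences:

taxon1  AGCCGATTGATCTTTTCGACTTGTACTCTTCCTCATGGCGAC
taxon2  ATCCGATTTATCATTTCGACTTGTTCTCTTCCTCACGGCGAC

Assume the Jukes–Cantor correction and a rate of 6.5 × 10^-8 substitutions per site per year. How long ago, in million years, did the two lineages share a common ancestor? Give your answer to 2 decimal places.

The sequences differ at 5 of 42 sites (2, 9, 13, 25, 36), so p = 5/42 ≈ 0.119048.
d = −(3/4) ln(1 − 4p/3) = −0.75 ln(1 − 0.158731) = −0.75 ln(0.841269)
  = −0.75 × (-0.172844) = 0.129633 substitutions/site.
Under a molecular clock d = 2μt, so t = d/(2μ) = 0.129633 / (2 × 6.5 × 10^-8) = 1.00 million years.

1.00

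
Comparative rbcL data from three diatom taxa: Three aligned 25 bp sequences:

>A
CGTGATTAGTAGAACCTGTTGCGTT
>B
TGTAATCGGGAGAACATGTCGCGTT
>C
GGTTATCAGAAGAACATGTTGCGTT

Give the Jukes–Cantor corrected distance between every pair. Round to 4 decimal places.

d(A,B) = 0.3505, d(A,C) = 0.2326, d(B,C) = 0.2326

A–B: 7/25 sites differ → p = 0.28, d = −0.75 ln(1 − 0.373333) = 0.350505 ≈ 0.3505.
A–C: 5/25 sites differ → p = 0.2, d = −0.75 ln(1 − 0.266667) = 0.232617 ≈ 0.2326.
B–C: 5/25 sites differ → p = 0.2, d = −0.75 ln(1 − 0.266667) = 0.232617 ≈ 0.2326.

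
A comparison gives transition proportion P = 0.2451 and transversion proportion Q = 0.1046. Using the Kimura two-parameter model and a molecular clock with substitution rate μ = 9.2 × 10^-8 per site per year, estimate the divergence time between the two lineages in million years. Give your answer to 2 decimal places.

Under the Kimura two-parameter model, d = −½ ln(1 − 2P − Q) − ¼ ln(1 − 2Q).
1 − 2P − Q = 0.4052, giving −½ ln(0.4052) = 0.451687.
1 − 2Q = 0.7908, giving −¼ ln(0.7908) = 0.058678.
d = 0.451687 + 0.058678 = 0.510365.
Under a molecular clock d = 2μt, so t = d/(2μ) = 0.510365 / (2 × 9.2 × 10^-8) = 2.77 million years.

2.77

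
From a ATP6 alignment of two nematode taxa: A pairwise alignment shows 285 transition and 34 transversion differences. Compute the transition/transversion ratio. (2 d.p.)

8.38

R = 285/34 = 8.382352… ≈ 8.38 (to 2 d.p.).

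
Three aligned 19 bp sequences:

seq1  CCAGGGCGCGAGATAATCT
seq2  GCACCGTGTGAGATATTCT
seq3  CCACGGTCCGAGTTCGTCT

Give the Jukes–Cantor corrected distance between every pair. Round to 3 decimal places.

d(seq1,seq2) = 0.410, d(seq1,seq3) = 0.410, d(seq2,seq3) = 0.507

seq1–seq2: 6/19 sites differ → p ≈ 0.315789, d = −0.75 ln(1 − 0.421052) = 0.409907 ≈ 0.410.
seq1–seq3: 6/19 sites differ → p ≈ 0.315789, d = −0.75 ln(1 − 0.421052) = 0.409907 ≈ 0.410.
seq2–seq3: 7/19 sites differ → p ≈ 0.368421, d = −0.75 ln(1 − 0.491228) = 0.506816 ≈ 0.507.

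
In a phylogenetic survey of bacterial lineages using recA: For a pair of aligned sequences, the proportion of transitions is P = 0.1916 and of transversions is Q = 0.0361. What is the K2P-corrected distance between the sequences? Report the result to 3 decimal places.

0.290

Under the Kimura two-parameter model, d = −½ ln(1 − 2P − Q) − ¼ ln(1 − 2Q).
1 − 2P − Q = 0.5807, giving −½ ln(0.5807) = 0.271761.
1 − 2Q = 0.9278, giving −¼ ln(0.9278) = 0.018735.
d = 0.271761 + 0.018735 = 0.290496.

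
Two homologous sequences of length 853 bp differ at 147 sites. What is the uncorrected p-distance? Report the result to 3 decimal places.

0.172

p = 147/853 = 0.172332… ≈ 0.172 (to 3 d.p.).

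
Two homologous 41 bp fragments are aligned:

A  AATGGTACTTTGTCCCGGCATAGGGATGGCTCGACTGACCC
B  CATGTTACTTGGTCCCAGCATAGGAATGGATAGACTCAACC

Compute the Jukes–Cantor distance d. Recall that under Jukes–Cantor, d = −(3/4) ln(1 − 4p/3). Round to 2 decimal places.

The sequences differ at 9 of 41 sites (1, 5, 11, 17, 25, 30, 32, 37, 39), so p = 9/41 ≈ 0.219512.
d = −(3/4) ln(1 − 4p/3) = −0.75 ln(1 − 0.292683) = −0.75 ln(0.707317)
  = −0.75 × (-0.346276) = 0.259707 substitutions/site.

0.26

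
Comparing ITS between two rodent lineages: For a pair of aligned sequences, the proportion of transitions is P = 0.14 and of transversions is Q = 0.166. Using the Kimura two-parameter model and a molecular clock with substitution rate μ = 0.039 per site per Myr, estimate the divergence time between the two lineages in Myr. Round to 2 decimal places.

Under the Kimura two-parameter model, d = −½ ln(1 − 2P − Q) − ¼ ln(1 − 2Q).
1 − 2P − Q = 0.554, giving −½ ln(0.554) = 0.295295.
1 − 2Q = 0.668, giving −¼ ln(0.668) = 0.100867.
d = 0.295295 + 0.100867 = 0.396162.
Under a molecular clock d = 2μt, so t = d/(2μ) = 0.396162 / (2 × 0.039) = 5.08 Myr.

5.08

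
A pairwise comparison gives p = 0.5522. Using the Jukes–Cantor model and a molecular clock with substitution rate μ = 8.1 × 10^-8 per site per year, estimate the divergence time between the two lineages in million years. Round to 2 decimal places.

6.17

d = −(3/4) ln(1 − 4p/3) = −0.75 ln(1 − 0.736267) = −0.75 ln(0.263733)
  = −0.75 × (-1.332818) = 0.999614 substitutions/site.
Under a molecular clock d = 2μt, so t = d/(2μ) = 0.999614 / (2 × 8.1 × 10^-8) = 6.17 million years.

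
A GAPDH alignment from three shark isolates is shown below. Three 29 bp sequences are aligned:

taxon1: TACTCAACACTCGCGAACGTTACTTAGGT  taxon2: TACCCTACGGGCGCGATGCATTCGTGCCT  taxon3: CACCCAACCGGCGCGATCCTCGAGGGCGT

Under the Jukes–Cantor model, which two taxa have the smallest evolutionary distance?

taxon2 and taxon3

taxon1–taxon2: 14/29 differ, p = 0.483, d = 0.774.
taxon1–taxon3: 14/29 differ, p = 0.483, d = 0.774.
taxon2–taxon3: 10/29 differ, p = 0.345, d = 0.462.
The smallest distance is between taxon2 and taxon3.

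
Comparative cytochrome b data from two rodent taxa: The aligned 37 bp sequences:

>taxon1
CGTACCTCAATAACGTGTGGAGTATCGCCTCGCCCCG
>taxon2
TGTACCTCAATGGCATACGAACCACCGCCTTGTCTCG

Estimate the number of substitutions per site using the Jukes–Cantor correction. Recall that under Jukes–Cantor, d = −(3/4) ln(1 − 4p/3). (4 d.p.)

0.4740

The sequences differ at 13 of 37 sites, so p = 13/37 ≈ 0.351351.
d = −(3/4) ln(1 − 4p/3) = −0.75 ln(1 − 0.468468) = −0.75 ln(0.531532)
  = −0.75 × (-0.631992) = 0.473994 substitutions/site.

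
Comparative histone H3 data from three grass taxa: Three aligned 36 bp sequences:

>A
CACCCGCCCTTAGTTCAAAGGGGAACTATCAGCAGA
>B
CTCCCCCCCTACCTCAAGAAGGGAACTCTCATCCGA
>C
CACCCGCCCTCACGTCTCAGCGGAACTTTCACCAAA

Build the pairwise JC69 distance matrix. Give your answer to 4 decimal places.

d(A,B) = 0.4408, d(A,C) = 0.3041, d(B,C) = 0.6082

A–B: 12/36 sites differ → p ≈ 0.333333, d = −0.75 ln(1 − 0.444444) = 0.440839 ≈ 0.4408.
A–C: 9/36 sites differ → p = 0.25, d = −0.75 ln(1 − 0.333333) = 0.304098 ≈ 0.3041.
B–C: 15/36 sites differ → p ≈ 0.416667, d = −0.75 ln(1 − 0.555556) = 0.608198 ≈ 0.6082.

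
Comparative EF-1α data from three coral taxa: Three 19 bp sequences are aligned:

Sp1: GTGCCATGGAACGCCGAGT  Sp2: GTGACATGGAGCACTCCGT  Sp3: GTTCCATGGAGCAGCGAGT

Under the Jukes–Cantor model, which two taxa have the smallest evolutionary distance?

Sp1 and Sp3

Sp1–Sp2: 6/19 differ, p = 0.316, d = 0.410.
Sp1–Sp3: 4/19 differ, p = 0.211, d = 0.247.
Sp2–Sp3: 6/19 differ, p = 0.316, d = 0.410.
The smallest distance is between Sp1 and Sp3.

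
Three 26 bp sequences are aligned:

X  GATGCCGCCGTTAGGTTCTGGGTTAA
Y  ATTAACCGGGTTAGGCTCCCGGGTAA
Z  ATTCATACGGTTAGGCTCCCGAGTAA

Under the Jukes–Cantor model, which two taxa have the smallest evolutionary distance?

X–Y: 11/26 differ, p = 0.423, d = 0.623.
X–Z: 12/26 differ, p = 0.462, d = 0.717.
Y–Z: 5/26 differ, p = 0.192, d = 0.222.
The smallest distance is between Y and Z.

Y and Z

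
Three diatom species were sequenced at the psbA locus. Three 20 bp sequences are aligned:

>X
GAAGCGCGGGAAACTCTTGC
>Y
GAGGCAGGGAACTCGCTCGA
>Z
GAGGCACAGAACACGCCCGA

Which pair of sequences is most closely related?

Y and Z

X–Y: 9/20 differ, p = 0.450, d = 0.687.
X–Z: 9/20 differ, p = 0.450, d = 0.687.
Y–Z: 4/20 differ, p = 0.200, d = 0.233.
The smallest distance is between Y and Z.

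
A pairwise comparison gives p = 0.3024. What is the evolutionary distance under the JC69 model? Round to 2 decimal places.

d = −(3/4) ln(1 − 4p/3) = −0.75 ln(1 − 0.4032) = −0.75 ln(0.5968)
  = −0.75 × (-0.516173) = 0.387130 substitutions/site.

0.39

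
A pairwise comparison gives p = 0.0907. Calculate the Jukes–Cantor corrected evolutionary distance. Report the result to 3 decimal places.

d = −(3/4) ln(1 − 4p/3) = −0.75 ln(1 − 0.120933) = −0.75 ln(0.879067)
  = −0.75 × (-0.128894) = 0.096671 substitutions/site.

0.097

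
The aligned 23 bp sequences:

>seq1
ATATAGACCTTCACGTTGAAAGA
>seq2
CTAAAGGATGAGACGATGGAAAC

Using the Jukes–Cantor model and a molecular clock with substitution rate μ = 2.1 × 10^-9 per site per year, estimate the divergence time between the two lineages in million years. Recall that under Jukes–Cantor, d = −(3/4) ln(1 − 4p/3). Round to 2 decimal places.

212.43

The sequences differ at 12 of 23 sites, so p = 12/23 ≈ 0.521739.
d = −(3/4) ln(1 − 4p/3) = −0.75 ln(1 − 0.695652) = −0.75 ln(0.304348)
  = −0.75 × (-1.189583) = 0.892187 substitutions/site.
Under a molecular clock d = 2μt, so t = d/(2μ) = 0.892187 / (2 × 2.1 × 10^-9) = 212.43 million years.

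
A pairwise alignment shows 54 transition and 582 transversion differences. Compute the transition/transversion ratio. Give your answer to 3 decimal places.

R = 54/582 = 0.092783… ≈ 0.093 (to 3 d.p.).

0.093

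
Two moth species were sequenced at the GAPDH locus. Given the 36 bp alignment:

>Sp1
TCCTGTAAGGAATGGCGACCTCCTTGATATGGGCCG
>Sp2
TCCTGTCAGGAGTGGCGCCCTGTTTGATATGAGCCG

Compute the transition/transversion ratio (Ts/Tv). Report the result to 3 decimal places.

1.000

Transitions are A↔G and C↔T; transversions are all other mismatches.
Transitions: 3. Transversions: 3.
R = 3/3 = 1.000.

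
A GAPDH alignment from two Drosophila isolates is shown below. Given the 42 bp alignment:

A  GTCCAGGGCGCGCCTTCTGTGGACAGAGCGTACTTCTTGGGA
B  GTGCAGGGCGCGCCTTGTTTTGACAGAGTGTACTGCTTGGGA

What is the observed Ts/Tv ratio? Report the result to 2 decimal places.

Transitions are A↔G and C↔T; transversions are all other mismatches.
Transitions: 1. Transversions: 5.
R = 1/5 = 0.20.

0.20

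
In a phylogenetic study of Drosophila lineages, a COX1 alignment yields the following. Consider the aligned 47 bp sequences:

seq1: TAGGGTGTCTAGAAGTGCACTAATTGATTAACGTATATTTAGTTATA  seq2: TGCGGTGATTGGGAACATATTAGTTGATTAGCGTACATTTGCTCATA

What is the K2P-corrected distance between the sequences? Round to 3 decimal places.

0.573

Of 47 sites, 14 differences are transitions and 3 are transversions, so P = 14/47 ≈ 0.297872 and Q = 3/47 ≈ 0.06383.
Under the Kimura two-parameter model, d = −½ ln(1 − 2P − Q) − ¼ ln(1 − 2Q).
1 − 2P − Q = 0.340426, giving −½ ln(0.340426) = 0.538779.
1 − 2Q = 0.87234, giving −¼ ln(0.87234) = 0.034144.
d = 0.538779 + 0.034144 = 0.572923.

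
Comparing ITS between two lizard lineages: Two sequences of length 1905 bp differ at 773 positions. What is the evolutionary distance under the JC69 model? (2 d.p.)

p = 773/1905 ≈ 0.405774.
d = −(3/4) ln(1 − 4p/3) = −0.75 ln(1 − 0.541032) = −0.75 ln(0.458968)
  = −0.75 × (-0.778775) = 0.584081 substitutions/site.

0.58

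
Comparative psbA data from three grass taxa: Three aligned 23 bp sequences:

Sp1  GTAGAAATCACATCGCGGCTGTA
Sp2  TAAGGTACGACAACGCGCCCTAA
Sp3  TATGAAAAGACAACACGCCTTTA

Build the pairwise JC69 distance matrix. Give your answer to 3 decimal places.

d(Sp1,Sp2) = 0.761, d(Sp1,Sp3) = 0.553, d(Sp2,Sp3) = 0.390

Sp1–Sp2: 11/23 sites differ → p ≈ 0.478261, d = −0.75 ln(1 − 0.637681) = 0.761423 ≈ 0.761.
Sp1–Sp3: 9/23 sites differ → p ≈ 0.391304, d = −0.75 ln(1 − 0.521739) = 0.553199 ≈ 0.553.
Sp2–Sp3: 7/23 sites differ → p ≈ 0.304348, d = −0.75 ln(1 − 0.405797) = 0.390401 ≈ 0.390.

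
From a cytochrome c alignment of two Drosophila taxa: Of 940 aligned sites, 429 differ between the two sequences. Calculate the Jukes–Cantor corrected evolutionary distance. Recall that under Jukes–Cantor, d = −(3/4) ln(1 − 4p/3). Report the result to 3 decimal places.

0.703

p = 429/940 ≈ 0.456383.
d = −(3/4) ln(1 − 4p/3) = −0.75 ln(1 − 0.608511) = −0.75 ln(0.391489)
  = −0.75 × (-0.937798) = 0.703349 substitutions/site.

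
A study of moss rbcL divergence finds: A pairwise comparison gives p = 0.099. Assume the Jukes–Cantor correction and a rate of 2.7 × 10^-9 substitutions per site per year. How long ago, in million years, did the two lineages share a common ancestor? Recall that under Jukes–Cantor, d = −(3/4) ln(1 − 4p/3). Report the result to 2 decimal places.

d = −(3/4) ln(1 − 4p/3) = −0.75 ln(1 − 0.132) = −0.75 ln(0.868)
  = −0.75 × (-0.141564) = 0.106173 substitutions/site.
Under a molecular clock d = 2μt, so t = d/(2μ) = 0.106173 / (2 × 2.7 × 10^-9) = 19.66 million years.

19.66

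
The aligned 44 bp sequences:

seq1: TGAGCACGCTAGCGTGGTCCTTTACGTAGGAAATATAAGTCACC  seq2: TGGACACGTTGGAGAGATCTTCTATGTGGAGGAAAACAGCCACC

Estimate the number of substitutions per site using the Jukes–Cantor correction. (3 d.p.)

0.591

The sequences differ at 18 of 44 sites, so p = 18/44 ≈ 0.409091.
d = −(3/4) ln(1 − 4p/3) = −0.75 ln(1 − 0.545455) = −0.75 ln(0.454545)
  = −0.75 × (-0.788458) = 0.591344 substitutions/site.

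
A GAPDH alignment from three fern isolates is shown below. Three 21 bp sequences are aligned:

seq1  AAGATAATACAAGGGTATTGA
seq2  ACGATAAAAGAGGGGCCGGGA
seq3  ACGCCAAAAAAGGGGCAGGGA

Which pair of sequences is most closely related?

seq1–seq2: 8/21 differ, p = 0.381, d = 0.532.
seq1–seq3: 9/21 differ, p = 0.429, d = 0.635.
seq2–seq3: 4/21 differ, p = 0.190, d = 0.220.
The smallest distance is between seq2 and seq3.

seq2 and seq3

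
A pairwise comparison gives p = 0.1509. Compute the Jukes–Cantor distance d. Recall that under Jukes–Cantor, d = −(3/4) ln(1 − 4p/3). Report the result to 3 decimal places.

d = −(3/4) ln(1 − 4p/3) = −0.75 ln(1 − 0.2012) = −0.75 ln(0.7988)
  = −0.75 × (-0.224645) = 0.168484 substitutions/site.

0.168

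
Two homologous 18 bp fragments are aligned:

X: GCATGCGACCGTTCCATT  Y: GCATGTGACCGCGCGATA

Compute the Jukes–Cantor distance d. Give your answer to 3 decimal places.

0.347

The sequences differ at 5 of 18 sites (6, 12, 13, 15, 18), so p = 5/18 ≈ 0.277778.
d = −(3/4) ln(1 − 4p/3) = −0.75 ln(1 − 0.370371) = −0.75 ln(0.629629)
  = −0.75 × (-0.462625) = 0.346969 substitutions/site.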